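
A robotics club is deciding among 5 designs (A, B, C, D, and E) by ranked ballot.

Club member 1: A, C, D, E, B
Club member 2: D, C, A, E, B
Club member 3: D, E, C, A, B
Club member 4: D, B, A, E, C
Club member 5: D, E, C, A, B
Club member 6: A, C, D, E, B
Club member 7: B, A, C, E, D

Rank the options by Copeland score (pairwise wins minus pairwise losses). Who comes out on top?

Pairwise results:
  A vs B: A wins 5–2.
  A vs C: A wins 4–3.
  A vs D: D wins 4–3.
  A vs E: A wins 5–2.
  B vs C: C wins 5–2.
  B vs D: D wins 6–1.
  B vs E: E wins 5–2.
  C vs D: D wins 4–3.
  C vs E: C wins 4–3.
  D vs E: D wins 6–1.
Copeland scores (wins − losses):
  A: 3 − 1 = 2
  B: 0 − 4 = -4
  C: 2 − 2 = 0
  D: 4 − 0 = 4
  E: 1 − 3 = -2
D has the best Copeland score.

D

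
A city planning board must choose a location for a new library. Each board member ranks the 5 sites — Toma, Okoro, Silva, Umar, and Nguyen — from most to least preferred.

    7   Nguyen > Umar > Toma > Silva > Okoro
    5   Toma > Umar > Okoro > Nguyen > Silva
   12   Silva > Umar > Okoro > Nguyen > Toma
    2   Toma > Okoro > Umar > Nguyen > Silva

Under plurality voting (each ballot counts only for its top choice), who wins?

First-place vote totals:
  Toma: 7
  Okoro: 0
  Silva: 12
  Umar: 0
  Nguyen: 7
Silva has the most first-place votes.

Silva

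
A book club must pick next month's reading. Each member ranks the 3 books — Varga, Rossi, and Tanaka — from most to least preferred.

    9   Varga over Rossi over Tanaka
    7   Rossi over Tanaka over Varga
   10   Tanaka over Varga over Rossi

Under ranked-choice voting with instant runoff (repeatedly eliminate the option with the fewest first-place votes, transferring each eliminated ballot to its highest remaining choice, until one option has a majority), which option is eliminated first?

Rossi

Round 1: Tanaka 10, Varga 9, Rossi 7. Rossi has the fewest and is eliminated.
Round 2: Tanaka 17, Varga 9. Tanaka has a majority.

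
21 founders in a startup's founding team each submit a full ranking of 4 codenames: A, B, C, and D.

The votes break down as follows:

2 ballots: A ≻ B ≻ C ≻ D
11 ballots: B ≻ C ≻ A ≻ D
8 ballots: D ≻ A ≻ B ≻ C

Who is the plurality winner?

First-place vote totals:
  A: 2
  B: 11
  C: 0
  D: 8
B has the most first-place votes.

B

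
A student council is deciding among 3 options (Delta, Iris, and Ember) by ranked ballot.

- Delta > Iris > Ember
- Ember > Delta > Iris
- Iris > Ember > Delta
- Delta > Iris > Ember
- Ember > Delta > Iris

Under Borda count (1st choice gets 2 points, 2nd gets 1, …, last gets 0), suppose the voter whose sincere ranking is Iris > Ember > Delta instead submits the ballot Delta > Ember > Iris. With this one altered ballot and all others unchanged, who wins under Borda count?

Delta

Borda totals with the altered ballot: Delta 8, Iris 2, Ember 5.
The winner is unchanged: still Delta.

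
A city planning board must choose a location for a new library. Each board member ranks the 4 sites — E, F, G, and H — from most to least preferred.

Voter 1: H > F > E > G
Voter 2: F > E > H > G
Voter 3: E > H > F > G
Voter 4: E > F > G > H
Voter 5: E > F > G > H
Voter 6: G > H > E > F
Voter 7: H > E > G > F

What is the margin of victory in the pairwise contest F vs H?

1

Ballots ranking F above H: 3.
Ballots ranking H above F: 4.
H wins 4–3, a margin of 1.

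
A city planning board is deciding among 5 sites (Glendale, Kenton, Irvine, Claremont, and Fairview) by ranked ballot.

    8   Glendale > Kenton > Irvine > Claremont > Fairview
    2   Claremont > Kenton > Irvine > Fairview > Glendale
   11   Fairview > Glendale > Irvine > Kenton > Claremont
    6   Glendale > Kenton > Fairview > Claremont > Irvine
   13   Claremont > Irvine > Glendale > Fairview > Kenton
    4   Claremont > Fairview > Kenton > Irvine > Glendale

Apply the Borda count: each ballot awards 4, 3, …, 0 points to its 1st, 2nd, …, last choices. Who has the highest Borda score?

Borda scores:
  Glendale: 8·4 + 2·0 + 11·3 + 6·4 + 13·2 + 4·0 = 115
  Kenton: 8·3 + 2·3 + 11·1 + 6·3 + 13·0 + 4·2 = 67
  Irvine: 8·2 + 2·2 + 11·2 + 6·0 + 13·3 + 4·1 = 85
  Claremont: 8·1 + 2·4 + 11·0 + 6·1 + 13·4 + 4·4 = 90
  Fairview: 8·0 + 2·1 + 11·4 + 6·2 + 13·1 + 4·3 = 83
Glendale has the highest total.

Glendale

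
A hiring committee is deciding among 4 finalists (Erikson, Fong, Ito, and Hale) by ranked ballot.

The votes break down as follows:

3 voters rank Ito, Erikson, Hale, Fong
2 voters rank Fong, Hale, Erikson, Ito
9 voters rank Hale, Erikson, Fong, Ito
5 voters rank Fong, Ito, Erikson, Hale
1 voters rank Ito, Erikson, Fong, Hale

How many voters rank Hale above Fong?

12

Ballots ranking Hale above Fong: 3+9 = 12.
Ballots ranking Fong above Hale: 2+5+1 = 8.
So 12 of 20 voters prefer Hale to Fong.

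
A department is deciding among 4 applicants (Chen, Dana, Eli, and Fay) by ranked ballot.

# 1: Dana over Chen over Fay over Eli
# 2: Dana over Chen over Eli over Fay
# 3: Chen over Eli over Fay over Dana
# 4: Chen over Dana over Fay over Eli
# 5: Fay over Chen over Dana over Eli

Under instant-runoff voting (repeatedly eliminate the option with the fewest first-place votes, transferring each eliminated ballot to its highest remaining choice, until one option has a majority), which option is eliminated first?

Eli

Round 1: Chen 2, Dana 2, Fay 1, Eli 0. Eli has the fewest and is eliminated.
Round 2: Chen 2, Dana 2, Fay 1. Fay has the fewest and is eliminated.
Round 3: Chen 3, Dana 2. Chen has a majority.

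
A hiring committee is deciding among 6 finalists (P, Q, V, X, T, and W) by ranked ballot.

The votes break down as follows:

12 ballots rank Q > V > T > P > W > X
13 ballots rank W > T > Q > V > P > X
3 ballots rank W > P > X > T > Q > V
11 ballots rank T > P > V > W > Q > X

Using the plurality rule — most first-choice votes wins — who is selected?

W

First-place vote totals:
  P: 0
  Q: 12
  V: 0
  X: 0
  T: 11
  W: 16
W has the most first-place votes.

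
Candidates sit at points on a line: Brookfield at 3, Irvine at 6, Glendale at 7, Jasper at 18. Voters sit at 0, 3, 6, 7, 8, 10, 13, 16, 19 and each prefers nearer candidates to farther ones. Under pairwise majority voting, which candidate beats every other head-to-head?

Glendale

With single-peaked preferences on a line, the Condorcet winner is the candidate closest to the median voter.
The median voter (position 8) is closest to Glendale at 7.
Check: Glendale vs Jasper — voters closer to Glendale: 6 of 9.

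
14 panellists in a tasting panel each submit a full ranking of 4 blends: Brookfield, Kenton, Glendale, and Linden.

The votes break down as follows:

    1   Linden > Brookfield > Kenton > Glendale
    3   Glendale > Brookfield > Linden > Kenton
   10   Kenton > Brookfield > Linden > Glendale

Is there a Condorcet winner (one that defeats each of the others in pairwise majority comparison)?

Yes

Head-to-head results (14 voters total):
Brookfield vs Kenton: Kenton wins 10–4.
Brookfield vs Glendale: Brookfield wins 11–3.
Brookfield vs Linden: Brookfield wins 13–1.
Kenton vs Glendale: Kenton wins 11–3.
Kenton vs Linden: Kenton wins 10–4.
Glendale vs Linden: Linden wins 11–3.
Kenton beats each rival — Brookfield (10–4), Glendale (11–3), Linden (10–4) — so Kenton is the Condorcet winner.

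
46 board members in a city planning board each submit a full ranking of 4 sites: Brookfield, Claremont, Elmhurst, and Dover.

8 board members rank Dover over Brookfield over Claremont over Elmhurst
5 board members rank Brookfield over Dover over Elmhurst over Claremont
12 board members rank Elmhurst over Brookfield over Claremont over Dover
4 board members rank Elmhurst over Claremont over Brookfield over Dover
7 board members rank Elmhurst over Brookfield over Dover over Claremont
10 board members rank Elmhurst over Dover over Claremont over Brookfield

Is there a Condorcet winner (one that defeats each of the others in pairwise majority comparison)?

Head-to-head results (46 voters total):
Brookfield vs Claremont: Brookfield wins 32–14.
Brookfield vs Elmhurst: Elmhurst wins 33–13.
Brookfield vs Dover: Brookfield wins 28–18.
Claremont vs Elmhurst: Elmhurst wins 38–8.
Claremont vs Dover: Dover wins 30–16.
Elmhurst vs Dover: Elmhurst wins 33–13.
Elmhurst beats each rival — Brookfield (33–13), Claremont (38–8), Dover (33–13) — so Elmhurst is the Condorcet winner.

Yes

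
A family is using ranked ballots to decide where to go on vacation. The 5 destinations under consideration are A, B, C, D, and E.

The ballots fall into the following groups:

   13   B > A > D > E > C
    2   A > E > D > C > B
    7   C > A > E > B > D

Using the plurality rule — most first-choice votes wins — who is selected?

First-place vote totals:
  A: 2
  B: 13
  C: 7
  D: 0
  E: 0
B has the most first-place votes.

B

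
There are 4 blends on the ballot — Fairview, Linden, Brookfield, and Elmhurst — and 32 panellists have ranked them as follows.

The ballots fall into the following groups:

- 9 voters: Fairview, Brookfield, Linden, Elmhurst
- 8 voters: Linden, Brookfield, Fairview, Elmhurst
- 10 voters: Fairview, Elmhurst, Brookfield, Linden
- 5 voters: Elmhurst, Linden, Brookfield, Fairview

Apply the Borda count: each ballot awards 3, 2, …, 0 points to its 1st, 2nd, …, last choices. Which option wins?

Fairview

Borda scores:
  Fairview: 9·3 + 8·1 + 10·3 + 5·0 = 65
  Linden: 9·1 + 8·3 + 10·0 + 5·2 = 43
  Brookfield: 9·2 + 8·2 + 10·1 + 5·1 = 49
  Elmhurst: 9·0 + 8·0 + 10·2 + 5·3 = 35
Fairview has the highest total.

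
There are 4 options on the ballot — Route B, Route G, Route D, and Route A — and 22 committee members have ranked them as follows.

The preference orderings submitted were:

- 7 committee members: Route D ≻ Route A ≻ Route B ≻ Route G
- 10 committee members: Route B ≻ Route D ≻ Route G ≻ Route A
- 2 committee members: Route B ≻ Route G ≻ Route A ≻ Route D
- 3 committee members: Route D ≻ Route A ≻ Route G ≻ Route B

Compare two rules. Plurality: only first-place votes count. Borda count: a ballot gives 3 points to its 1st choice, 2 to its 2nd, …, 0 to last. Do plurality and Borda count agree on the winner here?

Plurality first-place counts: Route B 12, Route G 0, Route D 10, Route A 0 → Route B.
Borda totals: Route B 43, Route G 17, Route D 50, Route A 22 → Route D.
The two rules disagree: plurality picks Route B, Borda picks Route D.

No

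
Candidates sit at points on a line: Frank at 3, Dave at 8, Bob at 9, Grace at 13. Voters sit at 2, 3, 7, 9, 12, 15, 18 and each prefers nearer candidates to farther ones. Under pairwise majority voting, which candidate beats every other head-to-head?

With single-peaked preferences on a line, the Condorcet winner is the candidate closest to the median voter.
The median voter (position 9) is closest to Bob at 9.
Check: Bob vs Grace — voters closer to Bob: 4 of 7.

Bob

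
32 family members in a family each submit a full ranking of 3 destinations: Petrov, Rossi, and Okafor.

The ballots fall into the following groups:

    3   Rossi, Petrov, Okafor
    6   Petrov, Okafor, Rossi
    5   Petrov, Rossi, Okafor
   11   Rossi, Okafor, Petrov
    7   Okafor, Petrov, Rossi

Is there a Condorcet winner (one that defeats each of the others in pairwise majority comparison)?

No

Head-to-head results (32 voters total):
Petrov vs Rossi: Petrov wins 18–14.
Petrov vs Okafor: Okafor wins 18–14.
Rossi vs Okafor: Rossi wins 19–13.
No candidate beats all others: Petrov beats Rossi beats Okafor beats Petrov, a majority cycle.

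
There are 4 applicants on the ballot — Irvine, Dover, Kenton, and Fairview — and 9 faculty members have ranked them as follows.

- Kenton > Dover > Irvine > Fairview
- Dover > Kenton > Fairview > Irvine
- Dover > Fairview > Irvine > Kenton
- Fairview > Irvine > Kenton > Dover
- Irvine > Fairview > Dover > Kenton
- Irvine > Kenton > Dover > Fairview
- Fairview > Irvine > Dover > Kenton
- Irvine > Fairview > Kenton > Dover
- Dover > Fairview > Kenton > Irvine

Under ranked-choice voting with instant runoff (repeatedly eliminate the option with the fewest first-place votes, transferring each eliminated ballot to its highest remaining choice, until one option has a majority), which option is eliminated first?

Round 1: Irvine 3, Dover 3, Fairview 2, Kenton 1. Kenton has the fewest and is eliminated.
Round 2: Dover 4, Irvine 3, Fairview 2. Fairview has the fewest and is eliminated.
Round 3: Irvine 5, Dover 4. Irvine has a majority.

Kenton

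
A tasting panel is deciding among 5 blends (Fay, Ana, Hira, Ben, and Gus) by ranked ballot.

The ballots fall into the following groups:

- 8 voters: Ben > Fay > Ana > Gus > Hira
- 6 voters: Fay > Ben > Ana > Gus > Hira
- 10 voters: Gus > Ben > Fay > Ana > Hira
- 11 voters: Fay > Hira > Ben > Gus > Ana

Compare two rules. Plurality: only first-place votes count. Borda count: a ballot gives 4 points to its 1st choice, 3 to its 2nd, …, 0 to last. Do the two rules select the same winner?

Yes

Plurality first-place counts: Fay 17, Ana 0, Hira 0, Ben 8, Gus 10 → Fay.
Borda totals: Fay 112, Ana 38, Hira 33, Ben 102, Gus 65 → Fay.
The two rules agree on Fay.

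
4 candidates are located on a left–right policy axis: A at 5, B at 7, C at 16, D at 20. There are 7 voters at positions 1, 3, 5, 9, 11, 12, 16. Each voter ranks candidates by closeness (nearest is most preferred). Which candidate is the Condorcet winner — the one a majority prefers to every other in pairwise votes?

With single-peaked preferences on a line, the Condorcet winner is the candidate closest to the median voter.
The median voter (position 9) is closest to B at 7.
Check: B vs D — voters closer to B: 6 of 7.

B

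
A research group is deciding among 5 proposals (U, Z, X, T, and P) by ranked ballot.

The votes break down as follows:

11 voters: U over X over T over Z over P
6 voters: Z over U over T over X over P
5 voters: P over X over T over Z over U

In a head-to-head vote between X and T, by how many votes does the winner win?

Ballots ranking X above T: 11+5 = 16.
Ballots ranking T above X: 6.
X wins 16–6, a margin of 10.

10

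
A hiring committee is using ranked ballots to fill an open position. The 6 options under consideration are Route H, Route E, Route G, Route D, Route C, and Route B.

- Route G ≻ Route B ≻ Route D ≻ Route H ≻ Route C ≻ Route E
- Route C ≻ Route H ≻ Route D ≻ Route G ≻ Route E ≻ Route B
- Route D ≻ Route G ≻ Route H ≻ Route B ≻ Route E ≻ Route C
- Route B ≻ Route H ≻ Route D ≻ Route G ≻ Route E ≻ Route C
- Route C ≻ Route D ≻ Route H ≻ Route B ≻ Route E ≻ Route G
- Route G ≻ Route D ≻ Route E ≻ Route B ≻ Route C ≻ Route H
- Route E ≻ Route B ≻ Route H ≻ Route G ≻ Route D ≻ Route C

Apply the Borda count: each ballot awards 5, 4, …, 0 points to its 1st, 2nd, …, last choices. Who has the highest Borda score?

Borda scores:
  Route H: 2 + 4 + 3 + 4 + 3 + 0 + 3 = 19
  Route E: 0 + 1 + 1 + 1 + 1 + 3 + 5 = 12
  Route G: 5 + 2 + 4 + 2 + 0 + 5 + 2 = 20
  Route D: 3 + 3 + 5 + 3 + 4 + 4 + 1 = 23
  Route C: 1 + 5 + 0 + 0 + 5 + 1 + 0 = 12
  Route B: 4 + 0 + 2 + 5 + 2 + 2 + 4 = 19
Route D has the highest total.

Route D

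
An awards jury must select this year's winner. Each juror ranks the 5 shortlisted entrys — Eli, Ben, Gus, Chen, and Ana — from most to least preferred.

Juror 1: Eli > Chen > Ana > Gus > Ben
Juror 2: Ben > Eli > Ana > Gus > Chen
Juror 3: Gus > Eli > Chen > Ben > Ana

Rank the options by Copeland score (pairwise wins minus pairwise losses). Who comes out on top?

Eli

Pairwise results:
  Eli vs Ben: Eli wins 2–1.
  Eli vs Gus: Eli wins 2–1.
  Eli vs Chen: Eli wins 3–0.
  Eli vs Ana: Eli wins 3–0.
  Ben vs Gus: Gus wins 2–1.
  Ben vs Chen: Chen wins 2–1.
  Ben vs Ana: Ben wins 2–1.
  Gus vs Chen: Gus wins 2–1.
  Gus vs Ana: Ana wins 2–1.
  Chen vs Ana: Chen wins 2–1.
Copeland scores (wins − losses):
  Eli: 4 − 0 = 4
  Ben: 1 − 3 = -2
  Gus: 2 − 2 = 0
  Chen: 2 − 2 = 0
  Ana: 1 − 3 = -2
Eli has the best Copeland score.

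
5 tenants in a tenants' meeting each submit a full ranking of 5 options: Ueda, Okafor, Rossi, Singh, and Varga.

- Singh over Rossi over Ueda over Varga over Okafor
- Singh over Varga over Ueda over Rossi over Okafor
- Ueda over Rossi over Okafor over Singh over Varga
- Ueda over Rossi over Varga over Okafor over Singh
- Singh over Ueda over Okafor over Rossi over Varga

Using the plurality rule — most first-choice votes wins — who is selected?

Singh

First-place vote totals:
  Ueda: 2
  Okafor: 0
  Rossi: 0
  Singh: 3
  Varga: 0
Singh has the most first-place votes.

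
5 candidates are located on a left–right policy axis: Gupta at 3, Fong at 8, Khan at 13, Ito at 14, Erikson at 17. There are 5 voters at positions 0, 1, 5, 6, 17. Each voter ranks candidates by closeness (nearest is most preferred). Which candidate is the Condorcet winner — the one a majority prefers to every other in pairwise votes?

Gupta

With single-peaked preferences on a line, the Condorcet winner is the candidate closest to the median voter.
The median voter (position 5) is closest to Gupta at 3.
Check: Gupta vs Fong — voters closer to Gupta: 3 of 5.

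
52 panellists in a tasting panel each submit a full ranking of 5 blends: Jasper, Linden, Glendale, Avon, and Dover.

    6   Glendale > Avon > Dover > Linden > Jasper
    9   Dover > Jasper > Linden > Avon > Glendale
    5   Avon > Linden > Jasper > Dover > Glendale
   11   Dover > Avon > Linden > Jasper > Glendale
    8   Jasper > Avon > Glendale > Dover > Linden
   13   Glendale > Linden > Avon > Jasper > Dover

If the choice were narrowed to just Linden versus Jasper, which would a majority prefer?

Ballots ranking Linden above Jasper: 6+5+11+13 = 35.
Ballots ranking Jasper above Linden: 9+8 = 17.
Linden wins the head-to-head, 35–17.

Linden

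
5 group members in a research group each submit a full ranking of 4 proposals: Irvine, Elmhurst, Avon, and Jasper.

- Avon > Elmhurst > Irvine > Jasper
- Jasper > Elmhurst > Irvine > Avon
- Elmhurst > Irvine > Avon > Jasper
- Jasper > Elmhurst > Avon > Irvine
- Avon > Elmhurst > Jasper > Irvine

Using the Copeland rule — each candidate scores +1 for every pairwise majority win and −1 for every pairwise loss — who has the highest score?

Pairwise results:
  Irvine vs Elmhurst: Elmhurst wins 5–0.
  Irvine vs Avon: Avon wins 3–2.
  Irvine vs Jasper: Jasper wins 3–2.
  Elmhurst vs Avon: Elmhurst wins 3–2.
  Elmhurst vs Jasper: Elmhurst wins 3–2.
  Avon vs Jasper: Avon wins 3–2.
Copeland scores (wins − losses):
  Irvine: 0 − 3 = -3
  Elmhurst: 3 − 0 = 3
  Avon: 2 − 1 = 1
  Jasper: 1 − 2 = -1
Elmhurst has the best Copeland score.

Elmhurst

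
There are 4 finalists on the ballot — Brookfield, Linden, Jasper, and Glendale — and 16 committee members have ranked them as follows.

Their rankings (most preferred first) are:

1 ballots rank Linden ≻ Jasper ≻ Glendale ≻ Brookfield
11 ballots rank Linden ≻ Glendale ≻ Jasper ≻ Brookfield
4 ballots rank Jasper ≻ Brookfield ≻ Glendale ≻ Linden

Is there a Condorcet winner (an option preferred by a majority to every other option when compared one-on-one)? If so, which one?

Linden

Head-to-head results (16 voters total):
Brookfield vs Linden: Linden wins 12–4.
Brookfield vs Jasper: Jasper wins 16–0.
Brookfield vs Glendale: Glendale wins 12–4.
Linden vs Jasper: Linden wins 12–4.
Linden vs Glendale: Linden wins 12–4.
Jasper vs Glendale: Glendale wins 11–5.
Linden beats each rival — Brookfield (12–4), Jasper (12–4), Glendale (12–4) — so Linden is the Condorcet winner.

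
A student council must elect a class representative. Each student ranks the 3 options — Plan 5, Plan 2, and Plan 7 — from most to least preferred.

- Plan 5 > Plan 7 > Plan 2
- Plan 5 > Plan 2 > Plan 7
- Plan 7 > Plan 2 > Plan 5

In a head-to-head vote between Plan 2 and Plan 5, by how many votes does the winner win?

Ballots ranking Plan 2 above Plan 5: 1.
Ballots ranking Plan 5 above Plan 2: 2.
Plan 5 wins 2–1, a margin of 1.

1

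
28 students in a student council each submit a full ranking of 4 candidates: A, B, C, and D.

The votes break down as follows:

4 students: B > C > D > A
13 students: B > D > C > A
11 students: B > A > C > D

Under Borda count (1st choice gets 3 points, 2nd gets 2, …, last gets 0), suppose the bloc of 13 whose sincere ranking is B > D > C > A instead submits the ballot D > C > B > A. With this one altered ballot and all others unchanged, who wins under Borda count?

B

Borda totals with the altered ballot: A 22, B 58, C 45, D 43.
The winner is unchanged: still B.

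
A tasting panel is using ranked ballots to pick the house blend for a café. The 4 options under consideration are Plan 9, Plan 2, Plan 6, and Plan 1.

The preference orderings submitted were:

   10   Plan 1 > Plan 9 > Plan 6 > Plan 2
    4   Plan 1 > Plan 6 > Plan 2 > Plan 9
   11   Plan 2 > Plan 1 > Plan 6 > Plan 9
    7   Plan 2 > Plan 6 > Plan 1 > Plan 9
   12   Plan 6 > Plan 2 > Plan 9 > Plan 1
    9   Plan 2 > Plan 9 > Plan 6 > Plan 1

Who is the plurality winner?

First-place vote totals:
  Plan 9: 0
  Plan 2: 27
  Plan 6: 12
  Plan 1: 14
Plan 2 has the most first-place votes.

Plan 2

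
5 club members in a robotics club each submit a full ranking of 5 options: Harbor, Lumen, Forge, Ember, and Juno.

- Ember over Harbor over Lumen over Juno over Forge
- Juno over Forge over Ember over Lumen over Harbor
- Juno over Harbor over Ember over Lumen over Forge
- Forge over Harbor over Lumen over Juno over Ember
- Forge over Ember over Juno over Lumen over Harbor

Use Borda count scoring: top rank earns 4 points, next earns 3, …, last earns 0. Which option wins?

Borda scores:
  Harbor: 3 + 0 + 3 + 3 + 0 = 9
  Lumen: 2 + 1 + 1 + 2 + 1 = 7
  Forge: 0 + 3 + 0 + 4 + 4 = 11
  Ember: 4 + 2 + 2 + 0 + 3 = 11
  Juno: 1 + 4 + 4 + 1 + 2 = 12
Juno has the highest total.

Juno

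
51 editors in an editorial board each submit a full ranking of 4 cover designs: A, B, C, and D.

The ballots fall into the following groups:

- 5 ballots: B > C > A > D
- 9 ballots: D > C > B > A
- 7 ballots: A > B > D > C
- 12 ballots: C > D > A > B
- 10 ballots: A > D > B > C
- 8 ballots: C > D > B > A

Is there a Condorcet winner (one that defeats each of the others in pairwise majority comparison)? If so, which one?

Head-to-head results (51 voters total):
A vs B: A wins 29–22.
A vs C: C wins 34–17.
A vs D: D wins 29–22.
B vs C: C wins 29–22.
B vs D: D wins 39–12.
C vs D: D wins 26–25.
D beats each rival — A (29–22), B (39–12), C (26–25) — so D is the Condorcet winner.

D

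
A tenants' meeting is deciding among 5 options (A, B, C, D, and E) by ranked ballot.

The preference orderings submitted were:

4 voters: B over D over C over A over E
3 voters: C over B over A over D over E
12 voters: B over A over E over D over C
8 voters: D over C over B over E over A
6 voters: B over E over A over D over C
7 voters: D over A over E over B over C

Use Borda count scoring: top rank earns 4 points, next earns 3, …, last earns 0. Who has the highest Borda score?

B

Borda scores:
  A: 4·1 + 3·2 + 12·3 + 8·0 + 6·2 + 7·3 = 79
  B: 4·4 + 3·3 + 12·4 + 8·2 + 6·4 + 7·1 = 120
  C: 4·2 + 3·4 + 12·0 + 8·3 + 6·0 + 7·0 = 44
  D: 4·3 + 3·1 + 12·1 + 8·4 + 6·1 + 7·4 = 93
  E: 4·0 + 3·0 + 12·2 + 8·1 + 6·3 + 7·2 = 64
B has the highest total.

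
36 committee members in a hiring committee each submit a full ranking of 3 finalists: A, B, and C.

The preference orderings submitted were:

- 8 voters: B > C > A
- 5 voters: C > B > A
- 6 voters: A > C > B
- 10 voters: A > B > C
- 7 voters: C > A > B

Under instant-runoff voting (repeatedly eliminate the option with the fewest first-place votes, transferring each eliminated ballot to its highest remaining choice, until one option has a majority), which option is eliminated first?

B

Round 1: A 16, C 12, B 8. B has the fewest and is eliminated.
Round 2: C 20, A 16. C has a majority.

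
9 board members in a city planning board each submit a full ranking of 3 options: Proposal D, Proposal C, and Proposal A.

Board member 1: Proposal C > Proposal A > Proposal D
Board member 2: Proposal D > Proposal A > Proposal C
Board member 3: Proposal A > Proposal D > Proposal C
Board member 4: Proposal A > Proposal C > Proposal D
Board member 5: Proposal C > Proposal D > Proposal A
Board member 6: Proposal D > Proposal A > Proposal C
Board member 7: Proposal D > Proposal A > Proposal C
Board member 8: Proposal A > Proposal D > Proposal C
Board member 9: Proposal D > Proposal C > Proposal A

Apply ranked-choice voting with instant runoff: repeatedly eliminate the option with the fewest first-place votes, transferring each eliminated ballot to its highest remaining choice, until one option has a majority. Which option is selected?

Round 1: Proposal D 4, Proposal A 3, Proposal C 2. Proposal C has the fewest and is eliminated.
Round 2: Proposal D 5, Proposal A 4. Proposal D has a majority.

Proposal D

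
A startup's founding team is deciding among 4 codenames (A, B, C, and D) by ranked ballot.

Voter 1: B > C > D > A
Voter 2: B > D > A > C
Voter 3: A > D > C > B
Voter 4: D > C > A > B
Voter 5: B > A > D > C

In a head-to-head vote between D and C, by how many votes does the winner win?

3

Ballots ranking D above C: 4.
Ballots ranking C above D: 1.
D wins 4–1, a margin of 3.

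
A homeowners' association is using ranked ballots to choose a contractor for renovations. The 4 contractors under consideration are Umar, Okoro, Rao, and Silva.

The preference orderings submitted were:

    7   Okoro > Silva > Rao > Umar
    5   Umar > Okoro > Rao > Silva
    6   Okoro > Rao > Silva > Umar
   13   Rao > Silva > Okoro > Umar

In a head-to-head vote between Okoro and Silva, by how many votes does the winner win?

Ballots ranking Okoro above Silva: 7+5+6 = 18.
Ballots ranking Silva above Okoro: 13.
Okoro wins 18–13, a margin of 5.

5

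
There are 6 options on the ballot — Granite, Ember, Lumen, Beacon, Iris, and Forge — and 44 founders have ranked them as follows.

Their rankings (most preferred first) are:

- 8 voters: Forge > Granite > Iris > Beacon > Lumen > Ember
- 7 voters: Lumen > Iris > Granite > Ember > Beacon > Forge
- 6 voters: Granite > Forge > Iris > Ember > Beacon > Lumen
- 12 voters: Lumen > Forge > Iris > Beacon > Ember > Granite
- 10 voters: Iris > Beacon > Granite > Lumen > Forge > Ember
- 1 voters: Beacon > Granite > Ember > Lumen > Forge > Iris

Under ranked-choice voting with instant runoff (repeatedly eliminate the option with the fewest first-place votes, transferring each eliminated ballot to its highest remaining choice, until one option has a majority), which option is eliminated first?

Ember

Round 1: Lumen 19, Iris 10, Forge 8, Granite 6, Beacon 1, Ember 0. Ember has the fewest and is eliminated.
Round 2: Lumen 19, Iris 10, Forge 8, Granite 6, Beacon 1. Beacon has the fewest and is eliminated.
Round 3: Lumen 19, Iris 10, Forge 8, Granite 7. Granite has the fewest and is eliminated.
Round 4: Lumen 20, Forge 14, Iris 10. Iris has the fewest and is eliminated.
Round 5: Lumen 30, Forge 14. Lumen has a majority.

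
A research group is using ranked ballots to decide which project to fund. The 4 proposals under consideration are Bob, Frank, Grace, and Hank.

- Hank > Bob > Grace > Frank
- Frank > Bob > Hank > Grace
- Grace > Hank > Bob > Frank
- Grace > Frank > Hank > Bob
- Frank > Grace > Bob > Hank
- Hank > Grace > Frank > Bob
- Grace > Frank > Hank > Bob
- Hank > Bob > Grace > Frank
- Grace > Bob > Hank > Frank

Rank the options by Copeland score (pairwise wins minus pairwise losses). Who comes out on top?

Pairwise results:
  Bob vs Frank: Frank wins 5–4.
  Bob vs Grace: Grace wins 6–3.
  Bob vs Hank: Hank wins 6–3.
  Frank vs Grace: Grace wins 7–2.
  Frank vs Hank: Hank wins 5–4.
  Grace vs Hank: Grace wins 5–4.
Copeland scores (wins − losses):
  Bob: 0 − 3 = -3
  Frank: 1 − 2 = -1
  Grace: 3 − 0 = 3
  Hank: 2 − 1 = 1
Grace has the best Copeland score.

Grace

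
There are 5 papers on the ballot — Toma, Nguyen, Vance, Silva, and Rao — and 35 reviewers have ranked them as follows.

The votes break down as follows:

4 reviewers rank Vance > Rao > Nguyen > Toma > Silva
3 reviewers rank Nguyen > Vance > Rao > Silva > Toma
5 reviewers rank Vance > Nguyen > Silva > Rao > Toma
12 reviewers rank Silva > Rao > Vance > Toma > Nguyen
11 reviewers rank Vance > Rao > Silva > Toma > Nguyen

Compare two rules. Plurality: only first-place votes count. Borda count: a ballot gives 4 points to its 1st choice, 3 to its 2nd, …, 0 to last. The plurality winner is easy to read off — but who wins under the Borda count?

Vance

Plurality first-place counts: Toma 0, Nguyen 3, Vance 20, Silva 12, Rao 0 → Vance.
Borda totals: Toma 27, Nguyen 35, Vance 113, Silva 83, Rao 92 → Vance.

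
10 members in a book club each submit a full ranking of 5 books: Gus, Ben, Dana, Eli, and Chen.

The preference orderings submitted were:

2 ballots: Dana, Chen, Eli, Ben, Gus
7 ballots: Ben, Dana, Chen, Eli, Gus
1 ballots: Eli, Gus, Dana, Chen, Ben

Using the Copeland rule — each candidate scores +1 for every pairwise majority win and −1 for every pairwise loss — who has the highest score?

Pairwise results:
  Gus vs Ben: Ben wins 9–1.
  Gus vs Dana: Dana wins 9–1.
  Gus vs Eli: Eli wins 10–0.
  Gus vs Chen: Chen wins 9–1.
  Ben vs Dana: Ben wins 7–3.
  Ben vs Eli: Ben wins 7–3.
  Ben vs Chen: Ben wins 7–3.
  Dana vs Eli: Dana wins 9–1.
  Dana vs Chen: Dana wins 10–0.
  Eli vs Chen: Chen wins 9–1.
Copeland scores (wins − losses):
  Gus: 0 − 4 = -4
  Ben: 4 − 0 = 4
  Dana: 3 − 1 = 2
  Eli: 1 − 3 = -2
  Chen: 2 − 2 = 0
Ben has the best Copeland score.

Ben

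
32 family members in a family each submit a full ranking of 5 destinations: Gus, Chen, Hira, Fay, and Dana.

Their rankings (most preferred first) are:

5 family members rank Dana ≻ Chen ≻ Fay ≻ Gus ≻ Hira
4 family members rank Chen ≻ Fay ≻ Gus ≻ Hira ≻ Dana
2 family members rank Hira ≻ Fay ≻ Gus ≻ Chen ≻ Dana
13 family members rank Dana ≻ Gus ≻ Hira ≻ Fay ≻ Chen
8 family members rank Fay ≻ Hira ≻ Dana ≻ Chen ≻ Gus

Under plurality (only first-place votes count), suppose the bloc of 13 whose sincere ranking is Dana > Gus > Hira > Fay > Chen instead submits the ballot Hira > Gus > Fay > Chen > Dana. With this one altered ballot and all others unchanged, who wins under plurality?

Hira

First-place totals with the altered ballot: Gus 0, Chen 4, Hira 15, Fay 8, Dana 5.
The switch changes the winner from Dana to Hira.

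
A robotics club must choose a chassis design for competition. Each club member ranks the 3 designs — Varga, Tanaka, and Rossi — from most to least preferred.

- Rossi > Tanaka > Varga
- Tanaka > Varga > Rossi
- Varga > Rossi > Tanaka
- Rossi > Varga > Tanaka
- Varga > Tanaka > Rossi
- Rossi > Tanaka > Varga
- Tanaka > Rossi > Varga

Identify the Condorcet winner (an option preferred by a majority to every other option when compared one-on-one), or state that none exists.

Rossi

Head-to-head results (7 voters total):
Varga vs Tanaka: Tanaka wins 4–3.
Varga vs Rossi: Rossi wins 4–3.
Tanaka vs Rossi: Rossi wins 4–3.
Rossi beats each rival — Varga (4–3), Tanaka (4–3) — so Rossi is the Condorcet winner.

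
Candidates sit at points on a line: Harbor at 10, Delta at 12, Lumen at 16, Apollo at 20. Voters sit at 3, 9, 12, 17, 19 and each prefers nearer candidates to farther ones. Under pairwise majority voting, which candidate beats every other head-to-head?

With single-peaked preferences on a line, the Condorcet winner is the candidate closest to the median voter.
The median voter (position 12) is closest to Delta at 12.
Check: Delta vs Lumen — voters closer to Delta: 3 of 5.

Delta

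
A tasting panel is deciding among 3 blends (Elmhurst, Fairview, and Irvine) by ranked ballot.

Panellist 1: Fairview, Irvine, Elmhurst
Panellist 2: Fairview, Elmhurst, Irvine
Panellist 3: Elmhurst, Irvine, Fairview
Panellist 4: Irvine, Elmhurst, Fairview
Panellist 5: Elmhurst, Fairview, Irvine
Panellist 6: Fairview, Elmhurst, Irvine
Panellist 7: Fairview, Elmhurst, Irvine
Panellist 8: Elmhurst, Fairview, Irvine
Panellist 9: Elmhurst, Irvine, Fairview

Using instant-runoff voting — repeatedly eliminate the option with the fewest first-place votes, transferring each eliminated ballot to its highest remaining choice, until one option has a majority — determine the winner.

Elmhurst

Round 1: Elmhurst 4, Fairview 4, Irvine 1. Irvine has the fewest and is eliminated.
Round 2: Elmhurst 5, Fairview 4. Elmhurst has a majority.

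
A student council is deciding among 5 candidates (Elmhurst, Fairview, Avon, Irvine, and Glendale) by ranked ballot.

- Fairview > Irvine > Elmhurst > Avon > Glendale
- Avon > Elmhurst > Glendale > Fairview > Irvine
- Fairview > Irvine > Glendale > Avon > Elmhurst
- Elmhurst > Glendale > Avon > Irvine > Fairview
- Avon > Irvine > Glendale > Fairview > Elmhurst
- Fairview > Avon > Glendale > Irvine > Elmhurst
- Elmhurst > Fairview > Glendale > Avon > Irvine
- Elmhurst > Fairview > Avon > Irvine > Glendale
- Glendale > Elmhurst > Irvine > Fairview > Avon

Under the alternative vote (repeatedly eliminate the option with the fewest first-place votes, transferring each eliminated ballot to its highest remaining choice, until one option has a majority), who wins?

Elmhurst

Round 1: Elmhurst 3, Fairview 3, Avon 2, Glendale 1, Irvine 0. Irvine has the fewest and is eliminated.
Round 2: Elmhurst 3, Fairview 3, Avon 2, Glendale 1. Glendale has the fewest and is eliminated.
Round 3: Elmhurst 4, Fairview 3, Avon 2. Avon has the fewest and is eliminated.
Round 4: Elmhurst 5, Fairview 4. Elmhurst has a majority.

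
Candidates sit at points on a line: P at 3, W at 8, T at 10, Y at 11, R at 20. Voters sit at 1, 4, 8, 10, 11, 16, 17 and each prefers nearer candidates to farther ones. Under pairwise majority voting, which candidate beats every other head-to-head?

With single-peaked preferences on a line, the Condorcet winner is the candidate closest to the median voter.
The median voter (position 10) is closest to T at 10.
Check: T vs R — voters closer to T: 5 of 7.

T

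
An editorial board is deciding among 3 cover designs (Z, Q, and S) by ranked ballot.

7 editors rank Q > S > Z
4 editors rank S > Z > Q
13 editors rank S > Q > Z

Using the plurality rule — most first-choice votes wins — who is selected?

First-place vote totals:
  Z: 0
  Q: 7
  S: 17
S has the most first-place votes.

S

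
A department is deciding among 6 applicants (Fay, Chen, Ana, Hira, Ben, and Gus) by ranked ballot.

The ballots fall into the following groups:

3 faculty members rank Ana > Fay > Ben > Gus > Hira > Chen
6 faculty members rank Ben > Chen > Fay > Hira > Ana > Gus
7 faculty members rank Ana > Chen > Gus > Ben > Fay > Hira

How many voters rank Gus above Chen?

3

Ballots ranking Gus above Chen: 3.
Ballots ranking Chen above Gus: 6+7 = 13.
So 3 of 16 voters prefer Gus to Chen.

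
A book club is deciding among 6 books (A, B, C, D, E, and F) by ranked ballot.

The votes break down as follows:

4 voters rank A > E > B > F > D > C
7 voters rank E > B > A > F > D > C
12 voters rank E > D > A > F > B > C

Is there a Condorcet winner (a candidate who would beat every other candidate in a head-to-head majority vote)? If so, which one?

E

Head-to-head results (23 voters total):
A vs B: A wins 16–7.
A vs C: A wins 23–0.
A vs D: D wins 12–11.
A vs E: E wins 19–4.
A vs F: A wins 23–0.
B vs C: B wins 23–0.
B vs D: D wins 12–11.
B vs E: E wins 23–0.
B vs F: F wins 12–11.
C vs D: D wins 23–0.
C vs E: E wins 23–0.
C vs F: F wins 23–0.
D vs E: E wins 23–0.
D vs F: D wins 12–11.
E vs F: E wins 23–0.
E beats each rival — A (19–4), B (23–0), C (23–0), D (23–0), F (23–0) — so E is the Condorcet winner.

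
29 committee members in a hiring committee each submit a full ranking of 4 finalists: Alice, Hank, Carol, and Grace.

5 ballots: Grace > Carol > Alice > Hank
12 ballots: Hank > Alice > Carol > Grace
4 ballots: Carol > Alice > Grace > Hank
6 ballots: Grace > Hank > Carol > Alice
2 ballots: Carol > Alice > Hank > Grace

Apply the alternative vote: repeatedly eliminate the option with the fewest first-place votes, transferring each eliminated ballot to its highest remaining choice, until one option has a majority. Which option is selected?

Round 1: Hank 12, Grace 11, Carol 6, Alice 0. Alice has the fewest and is eliminated.
Round 2: Hank 12, Grace 11, Carol 6. Carol has the fewest and is eliminated.
Round 3: Grace 15, Hank 14. Grace has a majority.

Grace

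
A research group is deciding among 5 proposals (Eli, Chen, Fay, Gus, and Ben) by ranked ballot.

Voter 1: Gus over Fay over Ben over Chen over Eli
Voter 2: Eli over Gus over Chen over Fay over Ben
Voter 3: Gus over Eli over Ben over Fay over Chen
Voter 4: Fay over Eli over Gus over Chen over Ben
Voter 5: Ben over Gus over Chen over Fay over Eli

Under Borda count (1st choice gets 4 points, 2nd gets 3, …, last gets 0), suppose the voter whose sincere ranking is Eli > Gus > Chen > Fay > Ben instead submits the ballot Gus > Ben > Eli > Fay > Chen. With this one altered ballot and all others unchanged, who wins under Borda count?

Gus

Borda totals with the altered ballot: Eli 8, Chen 4, Fay 10, Gus 17, Ben 11.
The winner is unchanged: still Gus.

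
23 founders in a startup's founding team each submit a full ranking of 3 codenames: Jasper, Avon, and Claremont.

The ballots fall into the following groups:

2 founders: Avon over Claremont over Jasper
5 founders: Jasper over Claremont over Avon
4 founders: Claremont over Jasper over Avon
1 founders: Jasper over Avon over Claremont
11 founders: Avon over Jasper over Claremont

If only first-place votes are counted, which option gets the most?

First-place vote totals:
  Jasper: 6
  Avon: 13
  Claremont: 4
Avon has the most first-place votes.

Avon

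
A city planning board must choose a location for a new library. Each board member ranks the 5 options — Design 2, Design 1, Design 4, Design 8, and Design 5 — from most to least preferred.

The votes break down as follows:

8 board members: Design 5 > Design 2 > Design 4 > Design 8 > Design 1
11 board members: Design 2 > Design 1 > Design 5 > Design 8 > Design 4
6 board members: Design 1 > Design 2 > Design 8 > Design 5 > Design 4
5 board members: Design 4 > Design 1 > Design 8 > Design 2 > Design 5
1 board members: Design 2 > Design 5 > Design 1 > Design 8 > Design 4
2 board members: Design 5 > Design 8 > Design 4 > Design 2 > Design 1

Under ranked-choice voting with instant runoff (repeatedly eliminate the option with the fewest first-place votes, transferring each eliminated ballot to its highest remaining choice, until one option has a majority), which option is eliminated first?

Design 8

Round 1: Design 2 12, Design 5 10, Design 1 6, Design 4 5, Design 8 0. Design 8 has the fewest and is eliminated.
Round 2: Design 2 12, Design 5 10, Design 1 6, Design 4 5. Design 4 has the fewest and is eliminated.
Round 3: Design 2 12, Design 1 11, Design 5 10. Design 5 has the fewest and is eliminated.
Round 4: Design 2 22, Design 1 11. Design 2 has a majority.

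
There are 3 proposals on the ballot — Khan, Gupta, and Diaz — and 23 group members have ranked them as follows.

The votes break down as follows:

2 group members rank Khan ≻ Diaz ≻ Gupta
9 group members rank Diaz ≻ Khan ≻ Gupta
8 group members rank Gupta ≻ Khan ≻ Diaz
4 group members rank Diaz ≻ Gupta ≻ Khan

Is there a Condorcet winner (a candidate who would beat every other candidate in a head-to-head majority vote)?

Yes

Head-to-head results (23 voters total):
Khan vs Gupta: Gupta wins 12–11.
Khan vs Diaz: Diaz wins 13–10.
Gupta vs Diaz: Diaz wins 15–8.
Diaz beats each rival — Khan (13–10), Gupta (15–8) — so Diaz is the Condorcet winner.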